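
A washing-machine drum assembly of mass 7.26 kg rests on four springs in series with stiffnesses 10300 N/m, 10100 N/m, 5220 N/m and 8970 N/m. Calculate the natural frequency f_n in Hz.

Series springs: 1/k_eq = 1/10300 + 1/10100 + 1/5220 + 1/8970 = 0.0004992, so k_eq = 2003 N/m.
ω_n = √(k_eq/m) = √(2003/7.26) = √276.0 = 16.61 rad/s.
f_n = ω_n/(2π) = 16.61/6.283 = 2.644 Hz.

2.64 Hz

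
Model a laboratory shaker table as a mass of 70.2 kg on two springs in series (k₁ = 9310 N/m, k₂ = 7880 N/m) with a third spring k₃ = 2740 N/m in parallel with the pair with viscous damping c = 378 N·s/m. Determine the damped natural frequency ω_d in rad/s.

9.62 rad/s

Series pair: k_s = k₁k₂/(k₁+k₂) = (9310)(7880)/(9310 + 7880) = 4268 N/m. In parallel with k₃: k_eq = 4268 + 2740 = 7008 N/m.
ω_n = √(k_eq/m) = √(7008/70.2) = 9.991 rad/s.
Critical damping c_c = 2√(k_eq·m) = 2√(7008 × 70.2) = 1403 N·s/m, so ζ = c/c_c = 378/1403 = 0.2695.
ω_d = ω_n√(1 − ζ²) = 9.991 × √(1 − 0.0726) = 9.622 rad/s.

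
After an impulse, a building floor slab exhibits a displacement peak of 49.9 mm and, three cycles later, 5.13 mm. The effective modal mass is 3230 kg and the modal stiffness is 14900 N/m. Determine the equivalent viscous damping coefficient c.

1660 N·s/m

Logarithmic decrement δ = (1/n)·ln(x₀/x_n) = (1/3)·ln(49.9/5.13) = (1/3)·ln(9.727) = 0.7583.
ζ = δ/√(4π² + δ²) = 0.7583/√(39.48 + 0.575) = 0.7583/6.329 = 0.1198.
c = ζ · 2√(km) = 0.1198 × 2√(14900 × 3230) = 0.1198 × 13870 = 1662 N·s/m.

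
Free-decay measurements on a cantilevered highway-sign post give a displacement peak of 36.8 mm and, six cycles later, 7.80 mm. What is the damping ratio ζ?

0.0411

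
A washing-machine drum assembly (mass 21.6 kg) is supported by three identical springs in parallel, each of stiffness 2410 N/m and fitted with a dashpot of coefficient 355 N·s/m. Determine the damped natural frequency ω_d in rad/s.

16.3 rad/s

Parallel springs add: k_eq = 3 × 2410 = 7230 N/m.
ω_n = √(k_eq/m) = √(7230/21.6) = 18.30 rad/s.
Critical damping c_c = 2√(k_eq·m) = 2√(7230 × 21.6) = 790.4 N·s/m, so ζ = c/c_c = 355/790.4 = 0.4492.
ω_d = ω_n√(1 − ζ²) = 18.30 × √(1 − 0.202) = 16.35 rad/s.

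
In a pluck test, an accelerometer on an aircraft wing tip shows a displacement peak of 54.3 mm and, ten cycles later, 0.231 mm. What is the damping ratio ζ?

0.0866

Logarithmic decrement δ = (1/n)·ln(x₀/x_n) = (1/10)·ln(54.3/0.231) = (1/10)·ln(235.1) = 0.5460.
ζ = δ/√(4π² + δ²) = 0.5460/√(39.48 + 0.298) = 0.5460/6.307 = 0.08657.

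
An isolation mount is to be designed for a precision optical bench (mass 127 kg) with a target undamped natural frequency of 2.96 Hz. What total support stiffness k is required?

43900 N/m

ω_n = 2πf_n = 2π × 2.96 = 18.60 rad/s.
k = m·ω_n² = 127 × 18.60² = 127 × 345.9 = 43930 N/m.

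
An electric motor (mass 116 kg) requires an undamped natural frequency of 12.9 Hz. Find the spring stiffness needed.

ω_n = 2πf_n = 2π × 12.9 = 81.05 rad/s.
k = m·ω_n² = 116 × 81.05² = 116 × 6570 = 762100 N/m.

762000 N/m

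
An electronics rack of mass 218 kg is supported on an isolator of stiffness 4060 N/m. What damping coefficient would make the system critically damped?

1880 N·s/m

c_c = 2√(k·m) = 2√(4060 × 218) = 2 × 940.8 = 1882 N·s/m.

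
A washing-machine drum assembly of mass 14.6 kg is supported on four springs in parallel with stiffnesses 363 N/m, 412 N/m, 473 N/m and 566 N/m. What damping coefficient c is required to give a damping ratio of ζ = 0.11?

35.8 N·s/m

Parallel springs add: k_eq = 363 + 412 + 473 + 566 = 1814 N/m.
c_c = 2√(k_eq·m) = 2√(1814 × 14.6) = 325.5 N·s/m.
c = ζ·c_c = 0.11 × 325.5 = 35.80 N·s/m.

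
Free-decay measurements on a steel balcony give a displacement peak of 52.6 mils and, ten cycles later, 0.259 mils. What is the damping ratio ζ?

Logarithmic decrement δ = (1/n)·ln(x₀/x_n) = (1/10)·ln(52.6/0.259) = (1/10)·ln(203.1) = 0.5314.
ζ = δ/√(4π² + δ²) = 0.5314/√(39.48 + 0.282) = 0.5314/6.306 = 0.08427.

0.0843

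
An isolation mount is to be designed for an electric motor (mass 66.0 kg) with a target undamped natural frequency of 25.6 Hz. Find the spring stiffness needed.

ω_n = 2πf_n = 2π × 25.6 = 160.8 rad/s.
k = m·ω_n² = 66.0 × 160.8² = 66.0 × 25870 = 1708000 N/m.

1710000 N/m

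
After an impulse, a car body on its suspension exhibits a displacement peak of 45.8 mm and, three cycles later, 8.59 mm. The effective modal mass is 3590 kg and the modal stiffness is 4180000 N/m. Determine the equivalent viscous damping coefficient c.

Logarithmic decrement δ = (1/n)·ln(x₀/x_n) = (1/3)·ln(45.8/8.59) = (1/3)·ln(5.332) = 0.5579.
ζ = δ/√(4π² + δ²) = 0.5579/√(39.48 + 0.311) = 0.5579/6.308 = 0.08844.
c = ζ · 2√(km) = 0.08844 × 2√(4180000 × 3590) = 0.08844 × 245000 = 21670 N·s/m.

21700 N·s/m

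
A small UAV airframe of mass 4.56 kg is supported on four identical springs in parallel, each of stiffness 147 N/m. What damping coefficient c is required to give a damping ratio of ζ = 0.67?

69.4 N·s/m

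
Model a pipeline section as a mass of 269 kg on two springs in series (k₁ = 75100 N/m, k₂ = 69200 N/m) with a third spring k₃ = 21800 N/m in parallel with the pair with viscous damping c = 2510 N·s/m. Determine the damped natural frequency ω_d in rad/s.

13.9 rad/s

Series pair: k_s = k₁k₂/(k₁+k₂) = (75100)(69200)/(75100 + 69200) = 36010 N/m. In parallel with k₃: k_eq = 36010 + 21800 = 57810 N/m.
ω_n = √(k_eq/m) = √(57810/269) = 14.66 rad/s.
Critical damping c_c = 2√(k_eq·m) = 2√(57810 × 269) = 7887 N·s/m, so ζ = c/c_c = 2510/7887 = 0.3182.
ω_d = ω_n√(1 − ζ²) = 14.66 × √(1 − 0.101) = 13.90 rad/s.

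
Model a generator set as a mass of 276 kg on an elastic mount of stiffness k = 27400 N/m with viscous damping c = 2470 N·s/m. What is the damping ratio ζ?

0.449

ω_n = √(k/m) = √(27400/276) = 9.964 rad/s.
Critical damping c_c = 2√(k·m) = 2√(27400 × 276) = 5500 N·s/m, so ζ = c/c_c = 2470/5500 = 0.4491.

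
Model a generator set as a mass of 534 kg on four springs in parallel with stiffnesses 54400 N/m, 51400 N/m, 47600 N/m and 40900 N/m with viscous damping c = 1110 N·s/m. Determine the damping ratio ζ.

Parallel springs add: k_eq = 54400 + 51400 + 47600 + 40900 = 194300 N/m.
ω_n = √(k_eq/m) = √(194300/534) = 19.08 rad/s.
Critical damping c_c = 2√(k_eq·m) = 2√(194300 × 534) = 20370 N·s/m, so ζ = c/c_c = 1110/20370 = 0.05449.

0.0545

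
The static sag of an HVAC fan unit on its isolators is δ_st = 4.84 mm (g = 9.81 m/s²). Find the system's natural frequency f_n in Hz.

ω_n = √(g/δ_st) = √(9.81/0.00484) = √2027 = 45.02 rad/s.
f_n = ω_n/(2π) = 45.02/6.283 = 7.165 Hz.

7.17 Hz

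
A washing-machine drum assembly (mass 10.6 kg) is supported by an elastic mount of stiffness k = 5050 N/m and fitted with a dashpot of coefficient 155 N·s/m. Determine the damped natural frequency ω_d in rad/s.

20.6 rad/s

ω_n = √(k/m) = √(5050/10.6) = 21.83 rad/s.
Critical damping c_c = 2√(k·m) = 2√(5050 × 10.6) = 462.7 N·s/m, so ζ = c/c_c = 155/462.7 = 0.3350.
ω_d = ω_n√(1 − ζ²) = 21.83 × √(1 − 0.112) = 20.57 rad/s.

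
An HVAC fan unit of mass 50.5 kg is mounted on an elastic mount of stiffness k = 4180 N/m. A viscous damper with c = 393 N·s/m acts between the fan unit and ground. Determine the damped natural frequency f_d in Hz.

ω_n = √(k/m) = √(4180/50.5) = 9.098 rad/s.
Critical damping c_c = 2√(k·m) = 2√(4180 × 50.5) = 918.9 N·s/m, so ζ = c/c_c = 393/918.9 = 0.4277.
ω_d = ω_n√(1 − ζ²) = 9.098 × √(1 − 0.183) = 8.224 rad/s.
f_d = ω_d/(2π) = 1.309 Hz.

1.31 Hz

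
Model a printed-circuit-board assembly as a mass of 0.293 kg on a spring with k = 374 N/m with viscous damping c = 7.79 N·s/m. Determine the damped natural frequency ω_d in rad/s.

33.2 rad/s

ω_n = √(k/m) = √(374.0/0.293) = 35.73 rad/s.
Critical damping c_c = 2√(k·m) = 2√(374.0 × 0.293) = 20.94 N·s/m, so ζ = c/c_c = 7.79/20.94 = 0.3721.
ω_d = ω_n√(1 − ζ²) = 35.73 × √(1 − 0.138) = 33.16 rad/s.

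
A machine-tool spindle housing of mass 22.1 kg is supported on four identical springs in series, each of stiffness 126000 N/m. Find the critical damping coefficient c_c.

Series springs: 1/k_eq = 4/126000, so k_eq = 126000/4 = 31500 N/m.
c_c = 2√(k_eq·m) = 2√(31500 × 22.1) = 2 × 834.4 = 1669 N·s/m.

1670 N·s/m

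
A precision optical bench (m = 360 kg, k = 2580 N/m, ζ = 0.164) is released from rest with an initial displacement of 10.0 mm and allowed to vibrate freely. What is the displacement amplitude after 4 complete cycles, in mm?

Logarithmic decrement δ = 2πζ/√(1 − ζ²) = 2π × 0.1640/√(1 − 0.0269) = 1.045.
After n cycles, x_n/x₀ = e^(−nδ), so x_4 = 10.0 × e^(−4 × 1.045) = 10.0 × 0.01532 = 0.1532 mm.

0.153 mm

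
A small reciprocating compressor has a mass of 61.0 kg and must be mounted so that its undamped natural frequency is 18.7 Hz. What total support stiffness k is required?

842000 N/m

ω_n = 2πf_n = 2π × 18.7 = 117.5 rad/s.
k = m·ω_n² = 61.0 × 117.5² = 61.0 × 13810 = 842100 N/m.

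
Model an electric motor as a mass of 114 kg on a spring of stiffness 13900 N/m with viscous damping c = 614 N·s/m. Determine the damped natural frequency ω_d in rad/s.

ω_n = √(k/m) = √(13900/114) = 11.04 rad/s.
Critical damping c_c = 2√(k·m) = 2√(13900 × 114) = 2518 N·s/m, so ζ = c/c_c = 614/2518 = 0.2439.
ω_d = ω_n√(1 − ζ²) = 11.04 × √(1 − 0.0595) = 10.71 rad/s.

10.7 rad/s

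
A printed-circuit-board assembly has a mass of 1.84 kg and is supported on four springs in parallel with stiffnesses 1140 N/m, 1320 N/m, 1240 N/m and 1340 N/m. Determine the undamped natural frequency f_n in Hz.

8.33 Hz

Parallel springs add: k_eq = 1140 + 1320 + 1240 + 1340 = 5040 N/m.
ω_n = √(k_eq/m) = √(5040/1.84) = √2739 = 52.34 rad/s.
f_n = ω_n/(2π) = 52.34/6.283 = 8.330 Hz.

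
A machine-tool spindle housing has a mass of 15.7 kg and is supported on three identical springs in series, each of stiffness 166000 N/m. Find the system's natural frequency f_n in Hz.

Series springs: 1/k_eq = 3/166000, so k_eq = 166000/3 = 55330 N/m.
ω_n = √(k_eq/m) = √(55330/15.7) = √3524 = 59.37 rad/s.
f_n = ω_n/(2π) = 59.37/6.283 = 9.449 Hz.

9.45 Hz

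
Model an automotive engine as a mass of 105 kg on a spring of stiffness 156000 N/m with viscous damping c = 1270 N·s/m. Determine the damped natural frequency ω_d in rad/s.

38.1 rad/s

ω_n = √(k/m) = √(156000/105) = 38.54 rad/s.
Critical damping c_c = 2√(k·m) = 2√(156000 × 105) = 8094 N·s/m, so ζ = c/c_c = 1270/8094 = 0.1569.
ω_d = ω_n√(1 − ζ²) = 38.54 × √(1 − 0.0246) = 38.07 rad/s.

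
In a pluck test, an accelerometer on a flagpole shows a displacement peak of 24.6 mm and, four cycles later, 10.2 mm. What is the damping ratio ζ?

Logarithmic decrement δ = (1/n)·ln(x₀/x_n) = (1/4)·ln(24.6/10.2) = (1/4)·ln(2.412) = 0.2201.
ζ = δ/√(4π² + δ²) = 0.2201/√(39.48 + 0.0484) = 0.2201/6.287 = 0.03501.

0.0350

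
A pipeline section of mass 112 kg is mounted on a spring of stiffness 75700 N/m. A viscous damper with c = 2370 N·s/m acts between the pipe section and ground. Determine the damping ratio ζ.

ω_n = √(k/m) = √(75700/112) = 26.00 rad/s.
Critical damping c_c = 2√(k·m) = 2√(75700 × 112) = 5824 N·s/m, so ζ = c/c_c = 2370/5824 = 0.4070.

0.407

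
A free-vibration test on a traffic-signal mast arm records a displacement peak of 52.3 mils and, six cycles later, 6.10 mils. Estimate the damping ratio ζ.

0.0569

Logarithmic decrement δ = (1/n)·ln(x₀/x_n) = (1/6)·ln(52.3/6.10) = (1/6)·ln(8.574) = 0.3581.
ζ = δ/√(4π² + δ²) = 0.3581/√(39.48 + 0.128) = 0.3581/6.293 = 0.05690.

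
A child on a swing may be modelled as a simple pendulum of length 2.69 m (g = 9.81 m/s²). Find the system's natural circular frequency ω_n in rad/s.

1.91 rad/s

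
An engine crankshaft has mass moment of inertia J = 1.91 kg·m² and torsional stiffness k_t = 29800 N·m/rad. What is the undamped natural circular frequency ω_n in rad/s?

125 rad/s

ω_n = √(k_t/J) = √(29800/1.91) = √15600 = 124.9 rad/s.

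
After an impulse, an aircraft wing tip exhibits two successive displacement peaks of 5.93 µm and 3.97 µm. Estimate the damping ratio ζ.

0.0637

Logarithmic decrement δ = (1/n)·ln(x₀/x_n) = (1/1)·ln(5.93/3.97) = (1/1)·ln(1.494) = 0.4013.
ζ = δ/√(4π² + δ²) = 0.4013/√(39.48 + 0.161) = 0.4013/6.296 = 0.06373.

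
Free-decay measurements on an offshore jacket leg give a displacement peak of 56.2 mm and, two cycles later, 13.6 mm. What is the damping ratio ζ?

Logarithmic decrement δ = (1/n)·ln(x₀/x_n) = (1/2)·ln(56.2/13.6) = (1/2)·ln(4.132) = 0.7094.
ζ = δ/√(4π² + δ²) = 0.7094/√(39.48 + 0.503) = 0.7094/6.323 = 0.1122.

0.112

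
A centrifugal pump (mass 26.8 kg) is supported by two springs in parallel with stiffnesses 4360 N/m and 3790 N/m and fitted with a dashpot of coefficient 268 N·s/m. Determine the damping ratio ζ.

Parallel springs add: k_eq = 4360 + 3790 = 8150 N/m.
ω_n = √(k_eq/m) = √(8150/26.8) = 17.44 rad/s.
Critical damping c_c = 2√(k_eq·m) = 2√(8150 × 26.8) = 934.7 N·s/m, so ζ = c/c_c = 268/934.7 = 0.2867.

0.287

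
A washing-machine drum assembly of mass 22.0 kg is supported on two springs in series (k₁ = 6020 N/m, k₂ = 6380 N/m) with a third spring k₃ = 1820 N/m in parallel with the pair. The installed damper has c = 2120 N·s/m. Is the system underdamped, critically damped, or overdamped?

overdamped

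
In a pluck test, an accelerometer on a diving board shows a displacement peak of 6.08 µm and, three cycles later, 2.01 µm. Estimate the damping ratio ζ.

Logarithmic decrement δ = (1/n)·ln(x₀/x_n) = (1/3)·ln(6.08/2.01) = (1/3)·ln(3.025) = 0.3690.
ζ = δ/√(4π² + δ²) = 0.3690/√(39.48 + 0.136) = 0.3690/6.294 = 0.05862.

0.0586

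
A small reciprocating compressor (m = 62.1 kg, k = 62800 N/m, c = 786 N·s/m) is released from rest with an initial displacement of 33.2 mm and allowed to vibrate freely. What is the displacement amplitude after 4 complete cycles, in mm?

ζ = c/(2√(km)) = 786/(2√(62800 × 62.1)) = 786/3950 = 0.1990.
Logarithmic decrement δ = 2πζ/√(1 − ζ²) = 2π × 0.1990/√(1 − 0.0396) = 1.276.
After n cycles, x_n/x₀ = e^(−nδ), so x_4 = 33.2 × e^(−4 × 1.276) = 33.2 × 0.006074 = 0.2017 mm.

0.202 mm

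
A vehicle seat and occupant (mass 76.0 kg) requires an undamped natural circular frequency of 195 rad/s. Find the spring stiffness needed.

k = m·ω_n² = 76.0 × 195.0² = 76.0 × 38020 = 2890000 N/m.

2890000 N/m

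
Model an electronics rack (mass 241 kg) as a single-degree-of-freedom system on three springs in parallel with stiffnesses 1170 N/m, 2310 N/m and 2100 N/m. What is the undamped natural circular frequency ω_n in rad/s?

4.81 rad/s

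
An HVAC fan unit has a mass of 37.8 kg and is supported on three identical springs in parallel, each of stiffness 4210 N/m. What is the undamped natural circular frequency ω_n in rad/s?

18.3 rad/s

Parallel springs add: k_eq = 3 × 4210 = 12630 N/m.
ω_n = √(k_eq/m) = √(12630/37.8) = √334.1 = 18.28 rad/s.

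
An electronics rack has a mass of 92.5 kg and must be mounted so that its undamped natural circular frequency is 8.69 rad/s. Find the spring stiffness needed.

k = m·ω_n² = 92.5 × 8.690² = 92.5 × 75.52 = 6985 N/m.

6990 N/m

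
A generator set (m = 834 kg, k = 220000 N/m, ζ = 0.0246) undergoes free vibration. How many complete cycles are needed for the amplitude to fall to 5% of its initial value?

20 cycles

Logarithmic decrement δ = 2πζ/√(1 − ζ²) = 2π × 0.02460/√(1 − 0.000605) = 0.1546.
x_n/x₀ = e^(−nδ) ≤ 0.05; take ln: n ≥ ln(1/0.05)/δ = 2.996/0.1546 = 19.38.
So 20 complete cycles are required.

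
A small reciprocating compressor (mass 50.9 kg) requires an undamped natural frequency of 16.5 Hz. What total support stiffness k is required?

ω_n = 2πf_n = 2π × 16.5 = 103.7 rad/s.
k = m·ω_n² = 50.9 × 103.7² = 50.9 × 10750 = 547100 N/m.

547000 N/m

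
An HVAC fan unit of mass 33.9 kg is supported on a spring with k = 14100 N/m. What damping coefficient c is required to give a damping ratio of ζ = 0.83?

1150 N·s/m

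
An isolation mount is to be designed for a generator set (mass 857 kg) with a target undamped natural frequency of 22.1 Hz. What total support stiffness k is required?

16500000 N/m

ω_n = 2πf_n = 2π × 22.1 = 138.9 rad/s.
k = m·ω_n² = 857 × 138.9² = 857 × 19280 = 16520000 N/m.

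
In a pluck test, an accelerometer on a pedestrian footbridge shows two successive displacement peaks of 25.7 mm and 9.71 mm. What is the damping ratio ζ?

0.153

Logarithmic decrement δ = (1/n)·ln(x₀/x_n) = (1/1)·ln(25.7/9.71) = (1/1)·ln(2.647) = 0.9733.
ζ = δ/√(4π² + δ²) = 0.9733/√(39.48 + 0.947) = 0.9733/6.358 = 0.1531.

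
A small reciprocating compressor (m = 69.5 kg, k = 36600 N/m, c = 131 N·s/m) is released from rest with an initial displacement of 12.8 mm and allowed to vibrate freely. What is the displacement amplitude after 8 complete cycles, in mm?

1.62 mm

ζ = c/(2√(km)) = 131/(2√(36600 × 69.5)) = 131/3190 = 0.04107.
Logarithmic decrement δ = 2πζ/√(1 − ζ²) = 2π × 0.04107/√(1 − 0.00169) = 0.2583.
After n cycles, x_n/x₀ = e^(−nδ), so x_8 = 12.8 × e^(−8 × 0.2583) = 12.8 × 0.1267 = 1.622 mm.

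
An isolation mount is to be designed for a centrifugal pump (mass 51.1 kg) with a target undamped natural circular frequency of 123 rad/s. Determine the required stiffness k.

k = m·ω_n² = 51.1 × 123.0² = 51.1 × 15130 = 773100 N/m.

773000 N/m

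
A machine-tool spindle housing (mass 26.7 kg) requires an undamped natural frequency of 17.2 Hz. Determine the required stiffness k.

312000 N/m

ω_n = 2πf_n = 2π × 17.2 = 108.1 rad/s.
k = m·ω_n² = 26.7 × 108.1² = 26.7 × 11680 = 311800 N/m.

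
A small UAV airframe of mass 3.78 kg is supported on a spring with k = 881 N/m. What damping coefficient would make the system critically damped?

115 N·s/m

c_c = 2√(k·m) = 2√(881.0 × 3.78) = 2 × 57.71 = 115.4 N·s/m.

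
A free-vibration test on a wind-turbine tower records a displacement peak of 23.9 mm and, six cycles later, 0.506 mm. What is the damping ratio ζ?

Logarithmic decrement δ = (1/n)·ln(x₀/x_n) = (1/6)·ln(23.9/0.506) = (1/6)·ln(47.23) = 0.6425.
ζ = δ/√(4π² + δ²) = 0.6425/√(39.48 + 0.413) = 0.6425/6.316 = 0.1017.

0.102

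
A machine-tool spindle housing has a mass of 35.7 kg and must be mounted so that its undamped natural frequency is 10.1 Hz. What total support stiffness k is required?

144000 N/m

ω_n = 2πf_n = 2π × 10.1 = 63.46 rad/s.
k = m·ω_n² = 35.7 × 63.46² = 35.7 × 4027 = 143800 N/m.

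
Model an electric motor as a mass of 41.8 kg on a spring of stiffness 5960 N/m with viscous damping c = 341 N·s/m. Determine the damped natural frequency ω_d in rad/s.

ω_n = √(k/m) = √(5960/41.8) = 11.94 rad/s.
Critical damping c_c = 2√(k·m) = 2√(5960 × 41.8) = 998.3 N·s/m, so ζ = c/c_c = 341/998.3 = 0.3416.
ω_d = ω_n√(1 − ζ²) = 11.94 × √(1 − 0.117) = 11.22 rad/s.

11.2 rad/s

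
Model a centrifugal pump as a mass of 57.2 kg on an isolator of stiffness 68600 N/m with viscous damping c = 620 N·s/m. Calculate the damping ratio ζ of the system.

ω_n = √(k/m) = √(68600/57.2) = 34.63 rad/s.
Critical damping c_c = 2√(k·m) = 2√(68600 × 57.2) = 3962 N·s/m, so ζ = c/c_c = 620/3962 = 0.1565.

0.156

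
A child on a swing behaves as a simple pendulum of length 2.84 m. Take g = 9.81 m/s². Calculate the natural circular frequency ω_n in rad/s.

1.86 rad/s

For a simple pendulum ω_n = √(g/L) = √(9.81/2.84) = √3.454 = 1.859 rad/s.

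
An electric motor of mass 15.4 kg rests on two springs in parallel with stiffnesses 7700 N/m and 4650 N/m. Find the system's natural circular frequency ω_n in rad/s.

28.3 rad/s

Parallel springs add: k_eq = 7700 + 4650 = 12350 N/m.
ω_n = √(k_eq/m) = √(12350/15.4) = √801.9 = 28.32 rad/s.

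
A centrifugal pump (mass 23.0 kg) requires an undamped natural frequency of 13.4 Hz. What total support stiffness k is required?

163000 N/m

ω_n = 2πf_n = 2π × 13.4 = 84.19 rad/s.
k = m·ω_n² = 23.0 × 84.19² = 23.0 × 7089 = 163000 N/m.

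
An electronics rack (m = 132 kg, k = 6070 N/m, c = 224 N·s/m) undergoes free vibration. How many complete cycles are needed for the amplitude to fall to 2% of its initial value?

5 cycles

ζ = c/(2√(km)) = 224/(2√(6070 × 132)) = 224/1790 = 0.1251.
Logarithmic decrement δ = 2πζ/√(1 − ζ²) = 2π × 0.1251/√(1 − 0.0157) = 0.7924.
x_n/x₀ = e^(−nδ) ≤ 0.02; take ln: n ≥ ln(1/0.02)/δ = 3.912/0.7924 = 4.937.
So 5 complete cycles are required.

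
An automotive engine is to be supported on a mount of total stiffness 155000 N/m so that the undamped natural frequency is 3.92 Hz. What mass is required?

256 kg

ω_n = 2πf_n = 2π × 3.92 = 24.63 rad/s.
m = k/ω_n² = 155000/24.63² = 155000/606.6 = 255.5 kg.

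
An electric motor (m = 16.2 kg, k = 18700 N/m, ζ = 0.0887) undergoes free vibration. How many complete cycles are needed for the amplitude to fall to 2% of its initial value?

Logarithmic decrement δ = 2πζ/√(1 − ζ²) = 2π × 0.08870/√(1 − 0.00787) = 0.5595.
x_n/x₀ = e^(−nδ) ≤ 0.02; take ln: n ≥ ln(1/0.02)/δ = 3.912/0.5595 = 6.992.
So 7 complete cycles are required.

7 cycles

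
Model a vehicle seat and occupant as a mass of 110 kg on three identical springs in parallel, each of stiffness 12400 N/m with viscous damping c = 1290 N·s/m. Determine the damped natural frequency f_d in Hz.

Parallel springs add: k_eq = 3 × 12400 = 37200 N/m.
ω_n = √(k_eq/m) = √(37200/110) = 18.39 rad/s.
Critical damping c_c = 2√(k_eq·m) = 2√(37200 × 110) = 4046 N·s/m, so ζ = c/c_c = 1290/4046 = 0.3189.
ω_d = ω_n√(1 − ζ²) = 18.39 × √(1 − 0.102) = 17.43 rad/s.
f_d = ω_d/(2π) = 2.774 Hz.

2.77 Hz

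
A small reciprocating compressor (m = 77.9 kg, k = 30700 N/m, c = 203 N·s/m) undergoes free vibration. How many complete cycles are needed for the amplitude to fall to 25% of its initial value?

4 cycles

ζ = c/(2√(km)) = 203/(2√(30700 × 77.9)) = 203/3093 = 0.06563.
Logarithmic decrement δ = 2πζ/√(1 − ζ²) = 2π × 0.06563/√(1 − 0.00431) = 0.4133.
x_n/x₀ = e^(−nδ) ≤ 0.25; take ln: n ≥ ln(1/0.25)/δ = 1.386/0.4133 = 3.354.
So 4 complete cycles are required.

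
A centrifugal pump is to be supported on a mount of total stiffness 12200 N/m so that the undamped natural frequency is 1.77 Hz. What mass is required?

ω_n = 2πf_n = 2π × 1.77 = 11.12 rad/s.
m = k/ω_n² = 12200/11.12² = 12200/123.7 = 98.64 kg.

98.6 kg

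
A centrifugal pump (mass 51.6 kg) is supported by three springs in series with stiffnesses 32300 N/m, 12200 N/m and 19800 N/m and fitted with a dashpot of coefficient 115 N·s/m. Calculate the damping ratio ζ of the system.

0.102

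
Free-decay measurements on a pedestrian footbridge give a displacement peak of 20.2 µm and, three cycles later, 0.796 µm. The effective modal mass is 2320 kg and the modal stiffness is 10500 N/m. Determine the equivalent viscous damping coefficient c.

Logarithmic decrement δ = (1/n)·ln(x₀/x_n) = (1/3)·ln(20.2/0.796) = (1/3)·ln(25.38) = 1.078.
ζ = δ/√(4π² + δ²) = 1.078/√(39.48 + 1.16) = 1.078/6.375 = 0.1691.
c = ζ · 2√(km) = 0.1691 × 2√(10500 × 2320) = 0.1691 × 9871 = 1669 N·s/m.

1670 N·s/m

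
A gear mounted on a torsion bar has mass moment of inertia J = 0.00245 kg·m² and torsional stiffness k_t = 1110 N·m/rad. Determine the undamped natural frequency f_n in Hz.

ω_n = √(k_t/J) = √(1110/0.00245) = √453100 = 673.1 rad/s.
f_n = ω_n/(2π) = 673.1/6.283 = 107.1 Hz.

107 Hz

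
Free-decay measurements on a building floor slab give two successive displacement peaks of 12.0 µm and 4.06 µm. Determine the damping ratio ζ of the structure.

0.170

Logarithmic decrement δ = (1/n)·ln(x₀/x_n) = (1/1)·ln(12.0/4.06) = (1/1)·ln(2.956) = 1.084.
ζ = δ/√(4π² + δ²) = 1.084/√(39.48 + 1.17) = 1.084/6.376 = 0.1700.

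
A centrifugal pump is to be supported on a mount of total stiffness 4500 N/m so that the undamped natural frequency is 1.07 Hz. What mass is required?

ω_n = 2πf_n = 2π × 1.07 = 6.723 rad/s.
m = k/ω_n² = 4500/6.723² = 4500/45.20 = 99.56 kg.

99.6 kg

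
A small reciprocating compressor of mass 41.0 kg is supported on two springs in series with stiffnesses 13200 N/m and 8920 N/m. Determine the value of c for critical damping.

Series springs: 1/k_eq = 1/13200 + 1/8920 = 0.0001879, so k_eq = 5323 N/m.
c_c = 2√(k_eq·m) = 2√(5323 × 41.0) = 2 × 467.2 = 934.3 N·s/m.

934 N·s/m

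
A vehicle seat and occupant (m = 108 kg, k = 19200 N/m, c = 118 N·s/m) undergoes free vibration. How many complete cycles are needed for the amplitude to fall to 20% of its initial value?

ζ = c/(2√(km)) = 118/(2√(19200 × 108)) = 118/2880 = 0.04097.
Logarithmic decrement δ = 2πζ/√(1 − ζ²) = 2π × 0.04097/√(1 − 0.00168) = 0.2577.
x_n/x₀ = e^(−nδ) ≤ 0.2; take ln: n ≥ ln(1/0.2)/δ = 1.609/0.2577 = 6.247.
So 7 complete cycles are required.

7 cycles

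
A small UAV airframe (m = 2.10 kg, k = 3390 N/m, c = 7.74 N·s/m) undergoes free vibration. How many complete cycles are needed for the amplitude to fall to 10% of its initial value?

8 cycles

ζ = c/(2√(km)) = 7.74/(2√(3390 × 2.10)) = 7.74/168.7 = 0.04587.
Logarithmic decrement δ = 2πζ/√(1 − ζ²) = 2π × 0.04587/√(1 − 0.00210) = 0.2885.
x_n/x₀ = e^(−nδ) ≤ 0.1; take ln: n ≥ ln(1/0.1)/δ = 2.303/0.2885 = 7.981.
So 8 complete cycles are required.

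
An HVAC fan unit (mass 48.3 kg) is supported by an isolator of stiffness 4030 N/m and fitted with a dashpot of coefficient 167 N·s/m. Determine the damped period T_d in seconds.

ω_n = √(k/m) = √(4030/48.3) = 9.134 rad/s.
Critical damping c_c = 2√(k·m) = 2√(4030 × 48.3) = 882.4 N·s/m, so ζ = c/c_c = 167/882.4 = 0.1893.
ω_d = ω_n√(1 − ζ²) = 9.134 × √(1 − 0.0358) = 8.969 rad/s.
T_d = 2π/ω_d = 0.7005 s.

0.701 s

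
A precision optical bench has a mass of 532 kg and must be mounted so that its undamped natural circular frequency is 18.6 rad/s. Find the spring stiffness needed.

k = m·ω_n² = 532 × 18.60² = 532 × 346.0 = 184100 N/m.

184000 N/m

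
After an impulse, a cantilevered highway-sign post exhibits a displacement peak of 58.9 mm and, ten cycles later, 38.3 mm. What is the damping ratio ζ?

Logarithmic decrement δ = (1/n)·ln(x₀/x_n) = (1/10)·ln(58.9/38.3) = (1/10)·ln(1.538) = 0.04304.
ζ = δ/√(4π² + δ²) = 0.04304/√(39.48 + 0.00185) = 0.04304/6.283 = 0.006850.

0.00685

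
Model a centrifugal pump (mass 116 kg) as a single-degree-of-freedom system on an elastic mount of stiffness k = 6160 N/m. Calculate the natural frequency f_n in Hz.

1.16 Hz

ω_n = √(k/m) = √(6160/116) = √53.10 = 7.287 rad/s.
f_n = ω_n/(2π) = 7.287/6.283 = 1.160 Hz.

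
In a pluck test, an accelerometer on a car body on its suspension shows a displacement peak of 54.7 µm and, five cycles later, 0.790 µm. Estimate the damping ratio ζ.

0.134

Logarithmic decrement δ = (1/n)·ln(x₀/x_n) = (1/5)·ln(54.7/0.790) = (1/5)·ln(69.24) = 0.8475.
ζ = δ/√(4π² + δ²) = 0.8475/√(39.48 + 0.718) = 0.8475/6.340 = 0.1337.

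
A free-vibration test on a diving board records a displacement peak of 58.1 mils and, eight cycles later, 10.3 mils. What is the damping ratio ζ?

Logarithmic decrement δ = (1/n)·ln(x₀/x_n) = (1/8)·ln(58.1/10.3) = (1/8)·ln(5.641) = 0.2163.
ζ = δ/√(4π² + δ²) = 0.2163/√(39.48 + 0.0468) = 0.2163/6.287 = 0.03440.

0.0344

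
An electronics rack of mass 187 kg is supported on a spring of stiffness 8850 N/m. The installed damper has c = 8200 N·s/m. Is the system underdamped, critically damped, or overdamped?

c_c = 2√(k·m) = 2573 N·s/m; ζ = c/c_c = 8200/2573 = 3.19.
Since ζ > 1 the system is overdamped.

overdamped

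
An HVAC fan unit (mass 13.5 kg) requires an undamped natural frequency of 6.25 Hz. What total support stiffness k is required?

ω_n = 2πf_n = 2π × 6.25 = 39.27 rad/s.
k = m·ω_n² = 13.5 × 39.27² = 13.5 × 1542 = 20820 N/m.

20800 N/m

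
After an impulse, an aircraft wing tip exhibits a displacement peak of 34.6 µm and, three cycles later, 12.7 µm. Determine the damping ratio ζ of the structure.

0.0531

Logarithmic decrement δ = (1/n)·ln(x₀/x_n) = (1/3)·ln(34.6/12.7) = (1/3)·ln(2.724) = 0.3341.
ζ = δ/√(4π² + δ²) = 0.3341/√(39.48 + 0.112) = 0.3341/6.292 = 0.05310.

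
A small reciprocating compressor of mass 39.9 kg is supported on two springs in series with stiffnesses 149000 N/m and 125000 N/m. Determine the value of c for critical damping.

Series springs: 1/k_eq = 1/149000 + 1/125000 = 1.471×10^-5, so k_eq = 67970 N/m.
c_c = 2√(k_eq·m) = 2√(67970 × 39.9) = 2 × 1647 = 3294 N·s/m.

3290 N·s/m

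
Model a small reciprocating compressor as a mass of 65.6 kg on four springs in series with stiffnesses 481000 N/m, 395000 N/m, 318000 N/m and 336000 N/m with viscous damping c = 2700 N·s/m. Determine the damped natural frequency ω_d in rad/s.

Series springs: 1/k_eq = 1/481000 + 1/395000 + 1/318000 + 1/336000 = 1.073×10^-5, so k_eq = 93180 N/m.
ω_n = √(k_eq/m) = √(93180/65.6) = 37.69 rad/s.
Critical damping c_c = 2√(k_eq·m) = 2√(93180 × 65.6) = 4945 N·s/m, so ζ = c/c_c = 2700/4945 = 0.5460.
ω_d = ω_n√(1 − ζ²) = 37.69 × √(1 − 0.298) = 31.57 rad/s.

31.6 rad/s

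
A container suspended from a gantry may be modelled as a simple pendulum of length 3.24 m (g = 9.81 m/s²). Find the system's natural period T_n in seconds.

3.61 s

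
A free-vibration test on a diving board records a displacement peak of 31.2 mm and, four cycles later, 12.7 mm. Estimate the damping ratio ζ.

0.0357

Logarithmic decrement δ = (1/n)·ln(x₀/x_n) = (1/4)·ln(31.2/12.7) = (1/4)·ln(2.457) = 0.2247.
ζ = δ/√(4π² + δ²) = 0.2247/√(39.48 + 0.0505) = 0.2247/6.287 = 0.03574.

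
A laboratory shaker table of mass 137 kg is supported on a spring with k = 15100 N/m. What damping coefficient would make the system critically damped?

c_c = 2√(k·m) = 2√(15100 × 137) = 2 × 1438 = 2877 N·s/m.

2880 N·s/m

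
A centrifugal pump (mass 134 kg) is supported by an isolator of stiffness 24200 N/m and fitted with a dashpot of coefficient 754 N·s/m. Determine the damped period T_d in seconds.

ω_n = √(k/m) = √(24200/134) = 13.44 rad/s.
Critical damping c_c = 2√(k·m) = 2√(24200 × 134) = 3602 N·s/m, so ζ = c/c_c = 754/3602 = 0.2094.
ω_d = ω_n√(1 − ζ²) = 13.44 × √(1 − 0.0438) = 13.14 rad/s.
T_d = 2π/ω_d = 0.4781 s.

0.478 s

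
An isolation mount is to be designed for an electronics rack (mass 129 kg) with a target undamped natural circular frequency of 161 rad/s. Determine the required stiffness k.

3340000 N/m

k = m·ω_n² = 129 × 161.0² = 129 × 25920 = 3344000 N/m.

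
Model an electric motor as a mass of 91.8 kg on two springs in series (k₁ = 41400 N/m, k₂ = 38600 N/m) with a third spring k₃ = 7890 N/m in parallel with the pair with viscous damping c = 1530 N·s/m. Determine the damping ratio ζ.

0.478

Series pair: k_s = k₁k₂/(k₁+k₂) = (41400)(38600)/(41400 + 38600) = 19980 N/m. In parallel with k₃: k_eq = 19980 + 7890 = 27870 N/m.
ω_n = √(k_eq/m) = √(27870/91.8) = 17.42 rad/s.
Critical damping c_c = 2√(k_eq·m) = 2√(27870 × 91.8) = 3199 N·s/m, so ζ = c/c_c = 1530/3199 = 0.4783.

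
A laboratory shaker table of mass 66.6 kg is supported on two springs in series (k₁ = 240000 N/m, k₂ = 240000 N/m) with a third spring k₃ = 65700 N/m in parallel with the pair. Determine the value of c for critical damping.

7030 N·s/m

Series pair: k_s = k₁k₂/(k₁+k₂) = (240000)(240000)/(240000 + 240000) = 120000 N/m. In parallel with k₃: k_eq = 120000 + 65700 = 185700 N/m.
c_c = 2√(k_eq·m) = 2√(185700 × 66.6) = 2 × 3517 = 7034 N·s/m.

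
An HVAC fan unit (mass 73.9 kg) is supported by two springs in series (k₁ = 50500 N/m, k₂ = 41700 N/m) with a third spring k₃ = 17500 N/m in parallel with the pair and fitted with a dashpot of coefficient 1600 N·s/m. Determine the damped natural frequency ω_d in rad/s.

20.7 rad/s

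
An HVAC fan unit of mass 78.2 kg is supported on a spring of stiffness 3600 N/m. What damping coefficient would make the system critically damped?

1060 N·s/m

c_c = 2√(k·m) = 2√(3600 × 78.2) = 2 × 530.6 = 1061 N·s/m.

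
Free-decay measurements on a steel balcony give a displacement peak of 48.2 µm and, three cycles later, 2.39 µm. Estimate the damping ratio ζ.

0.157

Logarithmic decrement δ = (1/n)·ln(x₀/x_n) = (1/3)·ln(48.2/2.39) = (1/3)·ln(20.17) = 1.001.
ζ = δ/√(4π² + δ²) = 1.001/√(39.48 + 1.00) = 1.001/6.362 = 0.1574.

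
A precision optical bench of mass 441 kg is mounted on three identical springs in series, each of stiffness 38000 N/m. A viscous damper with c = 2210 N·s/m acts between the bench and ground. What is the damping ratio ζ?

0.468

Series springs: 1/k_eq = 3/38000, so k_eq = 38000/3 = 12670 N/m.
ω_n = √(k_eq/m) = √(12670/441) = 5.359 rad/s.
Critical damping c_c = 2√(k_eq·m) = 2√(12670 × 441) = 4727 N·s/m, so ζ = c/c_c = 2210/4727 = 0.4675.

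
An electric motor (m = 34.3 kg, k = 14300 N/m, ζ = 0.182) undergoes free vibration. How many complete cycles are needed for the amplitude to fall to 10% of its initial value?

Logarithmic decrement δ = 2πζ/√(1 − ζ²) = 2π × 0.1820/√(1 − 0.0331) = 1.163.
x_n/x₀ = e^(−nδ) ≤ 0.1; take ln: n ≥ ln(1/0.1)/δ = 2.303/1.163 = 1.980.
So 2 complete cycles are required.

2 cycles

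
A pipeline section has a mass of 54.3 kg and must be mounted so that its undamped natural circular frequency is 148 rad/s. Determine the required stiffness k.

k = m·ω_n² = 54.3 × 148.0² = 54.3 × 21900 = 1189000 N/m.

1190000 N/m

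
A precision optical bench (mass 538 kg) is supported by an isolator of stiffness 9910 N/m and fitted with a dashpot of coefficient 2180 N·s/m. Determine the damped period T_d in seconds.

1.66 s

ω_n = √(k/m) = √(9910/538) = 4.292 rad/s.
Critical damping c_c = 2√(k·m) = 2√(9910 × 538) = 4618 N·s/m, so ζ = c/c_c = 2180/4618 = 0.4721.
ω_d = ω_n√(1 − ζ²) = 4.292 × √(1 − 0.223) = 3.784 rad/s.
T_d = 2π/ω_d = 1.661 s.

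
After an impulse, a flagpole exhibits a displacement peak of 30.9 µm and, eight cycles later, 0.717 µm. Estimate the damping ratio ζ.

Logarithmic decrement δ = (1/n)·ln(x₀/x_n) = (1/8)·ln(30.9/0.717) = (1/8)·ln(43.10) = 0.4704.
ζ = δ/√(4π² + δ²) = 0.4704/√(39.48 + 0.221) = 0.4704/6.301 = 0.07466.

0.0747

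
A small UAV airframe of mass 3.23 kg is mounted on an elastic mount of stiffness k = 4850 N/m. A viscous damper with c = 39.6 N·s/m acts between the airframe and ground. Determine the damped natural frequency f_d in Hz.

ω_n = √(k/m) = √(4850/3.23) = 38.75 rad/s.
Critical damping c_c = 2√(k·m) = 2√(4850 × 3.23) = 250.3 N·s/m, so ζ = c/c_c = 39.6/250.3 = 0.1582.
ω_d = ω_n√(1 − ζ²) = 38.75 × √(1 − 0.0250) = 38.26 rad/s.
f_d = ω_d/(2π) = 6.090 Hz.

6.09 Hz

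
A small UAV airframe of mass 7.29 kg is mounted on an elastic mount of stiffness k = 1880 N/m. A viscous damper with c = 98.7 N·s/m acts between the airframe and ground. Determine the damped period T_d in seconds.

0.431 s

ω_n = √(k/m) = √(1880/7.29) = 16.06 rad/s.
Critical damping c_c = 2√(k·m) = 2√(1880 × 7.29) = 234.1 N·s/m, so ζ = c/c_c = 98.7/234.1 = 0.4215.
ω_d = ω_n√(1 − ζ²) = 16.06 × √(1 − 0.178) = 14.56 rad/s.
T_d = 2π/ω_d = 0.4315 s.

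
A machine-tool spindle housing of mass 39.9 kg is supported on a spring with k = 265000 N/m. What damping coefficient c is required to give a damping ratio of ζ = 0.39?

c_c = 2√(k·m) = 2√(265000 × 39.9) = 6503 N·s/m.
c = ζ·c_c = 0.39 × 6503 = 2536 N·s/m.

2540 N·s/m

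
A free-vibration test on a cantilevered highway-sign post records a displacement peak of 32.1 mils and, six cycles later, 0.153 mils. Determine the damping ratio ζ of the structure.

Logarithmic decrement δ = (1/n)·ln(x₀/x_n) = (1/6)·ln(32.1/0.153) = (1/6)·ln(209.8) = 0.8910.
ζ = δ/√(4π² + δ²) = 0.8910/√(39.48 + 0.794) = 0.8910/6.346 = 0.1404.

0.140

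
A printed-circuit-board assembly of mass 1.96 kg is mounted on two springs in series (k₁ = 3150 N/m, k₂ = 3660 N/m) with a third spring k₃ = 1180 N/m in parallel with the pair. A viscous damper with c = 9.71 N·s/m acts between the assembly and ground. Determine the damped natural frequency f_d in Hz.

6.08 Hz

Series pair: k_s = k₁k₂/(k₁+k₂) = (3150)(3660)/(3150 + 3660) = 1693 N/m. In parallel with k₃: k_eq = 1693 + 1180 = 2873 N/m.
ω_n = √(k_eq/m) = √(2873/1.96) = 38.29 rad/s.
Critical damping c_c = 2√(k_eq·m) = 2√(2873 × 1.96) = 150.1 N·s/m, so ζ = c/c_c = 9.71/150.1 = 0.06470.
ω_d = ω_n√(1 − ζ²) = 38.29 × √(1 − 0.00419) = 38.21 rad/s.
f_d = ω_d/(2π) = 6.081 Hz.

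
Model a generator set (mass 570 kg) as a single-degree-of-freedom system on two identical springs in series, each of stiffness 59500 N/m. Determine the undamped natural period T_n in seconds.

Series springs: 1/k_eq = 2/59500, so k_eq = 59500/2 = 29750 N/m.
ω_n = √(k_eq/m) = √(29750/570) = √52.19 = 7.224 rad/s.
T_n = 2π/ω_n = 6.283/7.224 = 0.8697 s.

0.870 s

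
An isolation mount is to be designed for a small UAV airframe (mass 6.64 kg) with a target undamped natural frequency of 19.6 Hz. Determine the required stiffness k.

ω_n = 2πf_n = 2π × 19.6 = 123.2 rad/s.
k = m·ω_n² = 6.64 × 123.2² = 6.64 × 15170 = 100700 N/m.

101000 N/m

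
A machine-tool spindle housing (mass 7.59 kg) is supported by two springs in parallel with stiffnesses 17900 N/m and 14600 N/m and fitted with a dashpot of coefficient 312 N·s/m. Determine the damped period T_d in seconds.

Parallel springs add: k_eq = 17900 + 14600 = 32500 N/m.
ω_n = √(k_eq/m) = √(32500/7.59) = 65.44 rad/s.
Critical damping c_c = 2√(k_eq·m) = 2√(32500 × 7.59) = 993.3 N·s/m, so ζ = c/c_c = 312/993.3 = 0.3141.
ω_d = ω_n√(1 − ζ²) = 65.44 × √(1 − 0.0987) = 62.12 rad/s.
T_d = 2π/ω_d = 0.1011 s.

0.101 s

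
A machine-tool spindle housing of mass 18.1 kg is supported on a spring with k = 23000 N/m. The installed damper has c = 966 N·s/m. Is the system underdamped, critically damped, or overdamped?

underdamped

c_c = 2√(k·m) = 1290 N·s/m; ζ = c/c_c = 966/1290 = 0.749.
Since ζ < 1 the system is underdamped.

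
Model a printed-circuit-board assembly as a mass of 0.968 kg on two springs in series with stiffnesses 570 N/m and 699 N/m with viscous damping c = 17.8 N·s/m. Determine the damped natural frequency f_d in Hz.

2.46 Hz

Series springs: 1/k_eq = 1/570 + 1/699 = 0.003185, so k_eq = 314.0 N/m.
ω_n = √(k_eq/m) = √(314.0/0.968) = 18.01 rad/s.
Critical damping c_c = 2√(k_eq·m) = 2√(314.0 × 0.968) = 34.87 N·s/m, so ζ = c/c_c = 17.8/34.87 = 0.5105.
ω_d = ω_n√(1 − ζ²) = 18.01 × √(1 − 0.261) = 15.49 rad/s.
f_d = ω_d/(2π) = 2.465 Hz.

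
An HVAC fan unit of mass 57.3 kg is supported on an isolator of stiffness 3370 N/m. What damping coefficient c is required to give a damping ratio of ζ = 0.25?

220 N·s/m

c_c = 2√(k·m) = 2√(3370 × 57.3) = 878.9 N·s/m.
c = ζ·c_c = 0.25 × 878.9 = 219.7 N·s/m.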